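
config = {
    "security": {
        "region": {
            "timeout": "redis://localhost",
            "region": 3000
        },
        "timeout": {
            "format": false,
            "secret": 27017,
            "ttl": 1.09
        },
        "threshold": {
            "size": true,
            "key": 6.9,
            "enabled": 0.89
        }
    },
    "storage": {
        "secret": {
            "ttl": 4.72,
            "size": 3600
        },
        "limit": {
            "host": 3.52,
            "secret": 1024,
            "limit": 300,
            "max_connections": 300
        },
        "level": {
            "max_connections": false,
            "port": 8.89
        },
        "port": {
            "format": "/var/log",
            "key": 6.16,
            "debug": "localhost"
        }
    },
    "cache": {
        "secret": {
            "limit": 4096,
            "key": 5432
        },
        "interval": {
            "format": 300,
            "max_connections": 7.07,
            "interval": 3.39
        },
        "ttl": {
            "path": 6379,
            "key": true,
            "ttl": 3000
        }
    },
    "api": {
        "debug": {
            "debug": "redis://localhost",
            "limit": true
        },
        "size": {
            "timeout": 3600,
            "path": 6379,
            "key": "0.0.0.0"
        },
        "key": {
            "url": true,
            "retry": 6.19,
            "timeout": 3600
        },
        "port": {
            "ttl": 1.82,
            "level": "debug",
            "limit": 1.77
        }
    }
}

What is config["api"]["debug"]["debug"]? "redis://localhost"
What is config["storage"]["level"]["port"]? 8.89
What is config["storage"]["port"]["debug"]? "localhost"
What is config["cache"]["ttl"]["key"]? True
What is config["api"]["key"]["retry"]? 6.19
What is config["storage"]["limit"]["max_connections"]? 300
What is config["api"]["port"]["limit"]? 1.77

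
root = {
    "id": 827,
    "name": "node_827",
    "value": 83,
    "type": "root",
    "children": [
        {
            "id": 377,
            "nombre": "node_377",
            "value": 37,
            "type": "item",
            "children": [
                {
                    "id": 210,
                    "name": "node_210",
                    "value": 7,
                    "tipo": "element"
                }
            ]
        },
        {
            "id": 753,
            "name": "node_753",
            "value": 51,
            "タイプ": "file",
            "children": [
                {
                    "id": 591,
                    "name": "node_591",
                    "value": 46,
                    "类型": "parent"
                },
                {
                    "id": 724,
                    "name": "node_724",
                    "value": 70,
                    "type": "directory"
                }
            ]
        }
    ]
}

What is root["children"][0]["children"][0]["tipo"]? "element"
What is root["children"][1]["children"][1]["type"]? "directory"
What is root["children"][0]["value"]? 37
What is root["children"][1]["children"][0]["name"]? "node_591"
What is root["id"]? 827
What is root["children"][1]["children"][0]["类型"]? "parent"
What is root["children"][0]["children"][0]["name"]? "node_210"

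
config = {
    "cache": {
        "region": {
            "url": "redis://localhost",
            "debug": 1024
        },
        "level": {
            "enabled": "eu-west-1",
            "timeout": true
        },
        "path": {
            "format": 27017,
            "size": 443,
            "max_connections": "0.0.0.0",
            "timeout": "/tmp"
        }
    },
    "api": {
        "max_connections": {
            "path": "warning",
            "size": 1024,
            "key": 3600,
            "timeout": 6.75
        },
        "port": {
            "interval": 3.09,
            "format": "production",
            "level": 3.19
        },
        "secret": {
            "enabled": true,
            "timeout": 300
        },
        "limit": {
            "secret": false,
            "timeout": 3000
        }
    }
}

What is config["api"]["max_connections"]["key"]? 3600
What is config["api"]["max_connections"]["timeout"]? 6.75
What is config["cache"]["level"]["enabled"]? "eu-west-1"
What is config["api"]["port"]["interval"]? 3.09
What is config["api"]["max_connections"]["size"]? 1024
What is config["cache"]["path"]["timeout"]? "/tmp"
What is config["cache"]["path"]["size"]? 443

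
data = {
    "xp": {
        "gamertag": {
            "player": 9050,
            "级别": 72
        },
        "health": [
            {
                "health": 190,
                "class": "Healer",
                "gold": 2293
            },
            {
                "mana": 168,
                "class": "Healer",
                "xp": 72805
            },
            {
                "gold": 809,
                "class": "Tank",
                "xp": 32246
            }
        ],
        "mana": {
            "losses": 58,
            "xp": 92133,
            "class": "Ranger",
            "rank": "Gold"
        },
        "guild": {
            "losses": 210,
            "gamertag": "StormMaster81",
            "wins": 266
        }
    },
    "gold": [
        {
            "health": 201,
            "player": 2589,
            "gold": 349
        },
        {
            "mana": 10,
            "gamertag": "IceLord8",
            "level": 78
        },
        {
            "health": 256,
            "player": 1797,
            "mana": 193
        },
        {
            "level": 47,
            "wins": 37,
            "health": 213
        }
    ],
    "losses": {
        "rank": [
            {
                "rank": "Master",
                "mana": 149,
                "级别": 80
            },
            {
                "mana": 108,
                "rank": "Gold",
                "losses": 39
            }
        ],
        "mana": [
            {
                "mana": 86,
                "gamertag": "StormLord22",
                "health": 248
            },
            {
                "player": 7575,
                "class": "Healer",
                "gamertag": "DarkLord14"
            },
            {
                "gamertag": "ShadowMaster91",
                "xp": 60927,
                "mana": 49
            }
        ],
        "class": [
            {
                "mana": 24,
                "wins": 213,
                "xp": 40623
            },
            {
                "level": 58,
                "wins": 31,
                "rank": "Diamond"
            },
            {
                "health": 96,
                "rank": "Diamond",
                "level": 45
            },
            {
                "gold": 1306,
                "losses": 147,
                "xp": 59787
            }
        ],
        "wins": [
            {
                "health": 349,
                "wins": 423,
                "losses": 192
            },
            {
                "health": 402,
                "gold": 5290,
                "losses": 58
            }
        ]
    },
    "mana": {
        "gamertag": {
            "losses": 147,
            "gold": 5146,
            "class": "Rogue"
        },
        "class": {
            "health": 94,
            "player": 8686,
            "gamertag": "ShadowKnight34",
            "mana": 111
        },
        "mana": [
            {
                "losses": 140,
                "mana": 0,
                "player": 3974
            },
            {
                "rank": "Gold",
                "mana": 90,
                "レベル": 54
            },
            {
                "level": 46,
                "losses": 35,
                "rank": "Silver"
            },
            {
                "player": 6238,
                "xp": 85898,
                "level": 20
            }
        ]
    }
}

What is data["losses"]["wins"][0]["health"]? 349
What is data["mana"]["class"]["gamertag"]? "ShadowKnight34"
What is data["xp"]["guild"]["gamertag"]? "StormMaster81"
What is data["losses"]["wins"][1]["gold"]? 5290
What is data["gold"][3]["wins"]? 37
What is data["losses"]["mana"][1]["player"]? 7575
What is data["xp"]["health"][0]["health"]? 190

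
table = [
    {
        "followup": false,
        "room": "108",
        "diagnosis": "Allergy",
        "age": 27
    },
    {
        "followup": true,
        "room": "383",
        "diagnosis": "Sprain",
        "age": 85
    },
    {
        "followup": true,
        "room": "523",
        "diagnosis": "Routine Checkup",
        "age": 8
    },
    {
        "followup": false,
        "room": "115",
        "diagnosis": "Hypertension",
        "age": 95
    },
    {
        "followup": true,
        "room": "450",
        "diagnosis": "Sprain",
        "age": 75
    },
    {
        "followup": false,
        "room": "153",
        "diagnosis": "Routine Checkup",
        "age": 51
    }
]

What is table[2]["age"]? 8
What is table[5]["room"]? "153"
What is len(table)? 6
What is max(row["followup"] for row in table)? True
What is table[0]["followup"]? False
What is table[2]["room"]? "523"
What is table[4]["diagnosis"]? "Sprain"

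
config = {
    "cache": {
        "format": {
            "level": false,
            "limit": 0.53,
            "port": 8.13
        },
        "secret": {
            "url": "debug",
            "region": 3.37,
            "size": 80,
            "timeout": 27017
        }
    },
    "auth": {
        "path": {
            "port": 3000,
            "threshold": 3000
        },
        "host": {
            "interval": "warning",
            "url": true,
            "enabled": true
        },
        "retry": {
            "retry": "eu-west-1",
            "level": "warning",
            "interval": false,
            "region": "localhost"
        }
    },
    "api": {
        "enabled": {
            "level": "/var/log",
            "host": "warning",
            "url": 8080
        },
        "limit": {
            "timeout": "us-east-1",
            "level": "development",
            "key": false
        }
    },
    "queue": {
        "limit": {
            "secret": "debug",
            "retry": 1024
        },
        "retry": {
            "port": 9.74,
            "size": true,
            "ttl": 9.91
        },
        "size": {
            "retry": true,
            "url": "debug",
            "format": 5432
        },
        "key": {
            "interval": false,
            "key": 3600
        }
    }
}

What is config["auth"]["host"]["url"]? True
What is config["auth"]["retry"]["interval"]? False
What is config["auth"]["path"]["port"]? 3000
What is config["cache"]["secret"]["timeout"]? 27017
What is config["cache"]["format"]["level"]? False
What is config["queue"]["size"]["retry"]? True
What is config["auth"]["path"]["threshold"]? 3000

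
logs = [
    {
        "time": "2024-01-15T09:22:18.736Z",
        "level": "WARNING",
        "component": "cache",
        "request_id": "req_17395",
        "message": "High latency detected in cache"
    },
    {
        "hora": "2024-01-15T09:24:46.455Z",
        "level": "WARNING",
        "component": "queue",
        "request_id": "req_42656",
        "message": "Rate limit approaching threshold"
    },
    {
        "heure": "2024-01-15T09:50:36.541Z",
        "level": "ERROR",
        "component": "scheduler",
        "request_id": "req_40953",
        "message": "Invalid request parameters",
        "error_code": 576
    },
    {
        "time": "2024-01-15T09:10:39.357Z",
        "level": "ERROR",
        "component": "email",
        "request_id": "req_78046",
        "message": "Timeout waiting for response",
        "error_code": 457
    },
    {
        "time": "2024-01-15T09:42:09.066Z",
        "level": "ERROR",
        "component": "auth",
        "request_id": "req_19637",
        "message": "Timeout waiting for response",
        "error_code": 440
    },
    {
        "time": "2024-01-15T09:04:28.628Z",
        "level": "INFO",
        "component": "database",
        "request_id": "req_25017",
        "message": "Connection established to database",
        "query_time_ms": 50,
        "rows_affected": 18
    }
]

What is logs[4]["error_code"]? 440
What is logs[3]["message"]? "Timeout waiting for response"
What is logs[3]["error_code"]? 457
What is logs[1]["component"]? "queue"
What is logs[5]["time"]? "2024-01-15T09:04:28.628Z"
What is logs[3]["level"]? "ERROR"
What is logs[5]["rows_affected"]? 18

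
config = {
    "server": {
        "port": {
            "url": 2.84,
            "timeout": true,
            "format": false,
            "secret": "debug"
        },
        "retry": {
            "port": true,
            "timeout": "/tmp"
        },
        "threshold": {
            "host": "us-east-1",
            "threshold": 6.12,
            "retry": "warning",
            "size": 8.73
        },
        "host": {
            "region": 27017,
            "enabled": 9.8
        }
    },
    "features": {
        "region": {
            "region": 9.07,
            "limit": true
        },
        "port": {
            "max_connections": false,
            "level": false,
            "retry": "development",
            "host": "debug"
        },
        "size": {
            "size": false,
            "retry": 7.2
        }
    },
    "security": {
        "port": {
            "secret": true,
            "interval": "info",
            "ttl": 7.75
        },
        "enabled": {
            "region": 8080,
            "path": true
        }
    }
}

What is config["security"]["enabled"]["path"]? True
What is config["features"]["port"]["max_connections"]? False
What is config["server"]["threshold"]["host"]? "us-east-1"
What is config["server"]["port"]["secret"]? "debug"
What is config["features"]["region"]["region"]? 9.07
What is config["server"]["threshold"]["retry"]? "warning"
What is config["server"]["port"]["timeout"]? True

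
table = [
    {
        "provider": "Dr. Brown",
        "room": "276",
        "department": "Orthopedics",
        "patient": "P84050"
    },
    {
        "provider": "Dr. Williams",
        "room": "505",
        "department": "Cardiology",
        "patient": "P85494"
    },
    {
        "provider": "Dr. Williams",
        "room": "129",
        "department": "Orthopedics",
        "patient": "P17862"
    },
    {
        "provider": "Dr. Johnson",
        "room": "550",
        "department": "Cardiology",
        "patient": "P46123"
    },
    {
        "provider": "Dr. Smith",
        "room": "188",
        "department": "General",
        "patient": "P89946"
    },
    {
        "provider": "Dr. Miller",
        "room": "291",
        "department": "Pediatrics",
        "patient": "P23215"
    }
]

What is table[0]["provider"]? "Dr. Brown"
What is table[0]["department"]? "Orthopedics"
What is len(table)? 6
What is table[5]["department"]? "Pediatrics"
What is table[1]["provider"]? "Dr. Williams"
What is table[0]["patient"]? "P84050"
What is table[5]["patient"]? "P23215"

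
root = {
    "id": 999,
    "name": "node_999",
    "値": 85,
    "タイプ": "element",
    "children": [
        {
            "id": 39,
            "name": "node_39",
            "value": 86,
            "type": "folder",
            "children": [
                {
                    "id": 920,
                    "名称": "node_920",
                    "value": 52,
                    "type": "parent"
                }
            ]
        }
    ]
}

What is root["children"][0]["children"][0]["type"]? "parent"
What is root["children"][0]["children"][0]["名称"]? "node_920"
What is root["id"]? 999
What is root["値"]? 85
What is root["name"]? "node_999"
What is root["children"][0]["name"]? "node_39"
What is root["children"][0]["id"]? 39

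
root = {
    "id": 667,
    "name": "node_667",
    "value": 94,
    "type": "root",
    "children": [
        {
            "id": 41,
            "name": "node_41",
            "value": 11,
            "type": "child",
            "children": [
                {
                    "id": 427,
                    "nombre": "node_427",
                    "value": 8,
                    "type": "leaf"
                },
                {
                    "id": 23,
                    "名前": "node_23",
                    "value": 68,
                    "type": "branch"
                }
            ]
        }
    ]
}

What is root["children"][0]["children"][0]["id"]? 427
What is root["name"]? "node_667"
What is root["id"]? 667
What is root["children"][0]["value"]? 11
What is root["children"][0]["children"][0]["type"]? "leaf"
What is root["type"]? "root"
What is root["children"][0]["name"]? "node_41"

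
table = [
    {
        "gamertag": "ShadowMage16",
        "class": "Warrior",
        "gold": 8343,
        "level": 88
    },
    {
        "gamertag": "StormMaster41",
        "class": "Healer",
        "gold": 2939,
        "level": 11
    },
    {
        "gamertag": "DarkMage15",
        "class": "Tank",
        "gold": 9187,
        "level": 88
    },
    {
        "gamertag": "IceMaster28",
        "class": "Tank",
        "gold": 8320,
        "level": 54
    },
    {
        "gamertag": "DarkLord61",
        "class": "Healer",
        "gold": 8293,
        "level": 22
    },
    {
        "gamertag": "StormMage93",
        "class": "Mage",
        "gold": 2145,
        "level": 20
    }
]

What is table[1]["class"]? "Healer"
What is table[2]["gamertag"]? "DarkMage15"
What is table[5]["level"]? 20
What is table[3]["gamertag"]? "IceMaster28"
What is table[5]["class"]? "Mage"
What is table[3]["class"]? "Tank"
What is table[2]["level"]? 88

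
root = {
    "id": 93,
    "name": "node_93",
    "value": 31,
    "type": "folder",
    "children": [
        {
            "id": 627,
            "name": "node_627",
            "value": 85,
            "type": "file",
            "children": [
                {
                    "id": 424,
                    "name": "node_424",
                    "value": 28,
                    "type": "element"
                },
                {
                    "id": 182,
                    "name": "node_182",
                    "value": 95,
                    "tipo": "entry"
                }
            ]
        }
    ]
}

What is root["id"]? 93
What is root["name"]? "node_93"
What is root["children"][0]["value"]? 85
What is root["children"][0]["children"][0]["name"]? "node_424"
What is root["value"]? 31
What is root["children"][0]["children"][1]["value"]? 95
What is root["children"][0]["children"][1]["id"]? 182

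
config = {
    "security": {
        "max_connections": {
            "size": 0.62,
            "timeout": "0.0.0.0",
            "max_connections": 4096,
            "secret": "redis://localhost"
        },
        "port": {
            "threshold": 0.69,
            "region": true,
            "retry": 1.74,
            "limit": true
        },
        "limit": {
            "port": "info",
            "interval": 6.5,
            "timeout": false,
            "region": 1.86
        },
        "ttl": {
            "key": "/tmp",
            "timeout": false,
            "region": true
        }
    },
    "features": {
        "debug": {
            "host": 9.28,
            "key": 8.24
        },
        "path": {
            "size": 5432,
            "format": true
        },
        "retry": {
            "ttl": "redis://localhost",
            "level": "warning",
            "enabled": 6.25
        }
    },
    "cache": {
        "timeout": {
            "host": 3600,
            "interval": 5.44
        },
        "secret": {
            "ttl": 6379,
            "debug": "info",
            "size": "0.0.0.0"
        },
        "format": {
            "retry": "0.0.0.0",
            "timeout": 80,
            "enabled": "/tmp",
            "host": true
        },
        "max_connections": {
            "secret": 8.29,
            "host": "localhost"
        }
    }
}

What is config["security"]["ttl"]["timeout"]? False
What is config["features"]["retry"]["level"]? "warning"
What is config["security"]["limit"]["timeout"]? False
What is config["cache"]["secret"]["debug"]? "info"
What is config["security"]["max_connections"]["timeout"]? "0.0.0.0"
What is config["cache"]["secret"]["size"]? "0.0.0.0"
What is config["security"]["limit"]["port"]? "info"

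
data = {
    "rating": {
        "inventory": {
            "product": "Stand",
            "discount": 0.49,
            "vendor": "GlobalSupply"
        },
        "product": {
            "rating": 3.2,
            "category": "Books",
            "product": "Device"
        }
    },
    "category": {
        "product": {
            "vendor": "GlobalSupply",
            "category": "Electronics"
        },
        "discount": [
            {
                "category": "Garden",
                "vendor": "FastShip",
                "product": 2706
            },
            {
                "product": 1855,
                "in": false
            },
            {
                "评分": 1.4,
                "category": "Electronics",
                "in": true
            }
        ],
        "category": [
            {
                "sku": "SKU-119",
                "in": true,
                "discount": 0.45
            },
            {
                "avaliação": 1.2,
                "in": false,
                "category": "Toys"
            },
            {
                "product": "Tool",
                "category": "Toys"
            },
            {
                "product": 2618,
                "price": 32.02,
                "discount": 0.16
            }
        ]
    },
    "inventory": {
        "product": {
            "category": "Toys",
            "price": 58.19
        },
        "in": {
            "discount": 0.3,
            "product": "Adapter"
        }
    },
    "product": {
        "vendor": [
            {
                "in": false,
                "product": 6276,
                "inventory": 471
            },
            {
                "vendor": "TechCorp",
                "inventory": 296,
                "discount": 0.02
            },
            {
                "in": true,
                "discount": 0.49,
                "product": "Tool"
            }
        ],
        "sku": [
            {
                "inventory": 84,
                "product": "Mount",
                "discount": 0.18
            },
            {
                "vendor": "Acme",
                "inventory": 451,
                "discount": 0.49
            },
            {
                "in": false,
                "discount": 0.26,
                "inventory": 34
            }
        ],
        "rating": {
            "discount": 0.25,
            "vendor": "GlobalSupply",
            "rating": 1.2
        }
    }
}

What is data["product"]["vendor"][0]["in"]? False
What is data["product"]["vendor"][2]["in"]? True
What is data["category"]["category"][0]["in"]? True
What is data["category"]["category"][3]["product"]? 2618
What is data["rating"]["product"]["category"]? "Books"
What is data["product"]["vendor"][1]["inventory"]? 296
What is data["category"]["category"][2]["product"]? "Tool"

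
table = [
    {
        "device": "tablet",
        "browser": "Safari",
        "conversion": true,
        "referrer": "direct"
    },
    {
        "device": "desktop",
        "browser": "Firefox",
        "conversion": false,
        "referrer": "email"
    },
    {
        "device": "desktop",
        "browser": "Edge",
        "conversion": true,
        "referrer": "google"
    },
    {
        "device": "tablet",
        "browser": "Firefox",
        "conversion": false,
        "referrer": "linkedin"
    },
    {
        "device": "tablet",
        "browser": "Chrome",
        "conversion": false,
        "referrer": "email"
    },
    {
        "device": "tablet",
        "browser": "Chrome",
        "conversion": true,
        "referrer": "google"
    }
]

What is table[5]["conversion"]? True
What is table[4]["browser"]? "Chrome"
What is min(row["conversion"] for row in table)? False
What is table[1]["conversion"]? False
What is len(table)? 6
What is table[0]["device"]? "tablet"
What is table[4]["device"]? "tablet"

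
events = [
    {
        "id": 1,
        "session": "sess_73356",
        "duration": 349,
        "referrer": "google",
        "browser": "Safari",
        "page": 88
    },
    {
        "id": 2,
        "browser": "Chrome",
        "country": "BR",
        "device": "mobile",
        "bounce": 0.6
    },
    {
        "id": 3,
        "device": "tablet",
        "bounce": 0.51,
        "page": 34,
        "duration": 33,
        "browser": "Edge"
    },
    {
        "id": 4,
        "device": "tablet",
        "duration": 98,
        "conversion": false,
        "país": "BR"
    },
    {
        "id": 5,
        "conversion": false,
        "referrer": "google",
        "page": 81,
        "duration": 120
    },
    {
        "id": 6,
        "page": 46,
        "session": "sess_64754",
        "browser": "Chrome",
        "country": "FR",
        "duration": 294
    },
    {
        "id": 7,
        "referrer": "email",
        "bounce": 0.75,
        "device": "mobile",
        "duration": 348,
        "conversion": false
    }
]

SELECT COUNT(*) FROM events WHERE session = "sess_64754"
1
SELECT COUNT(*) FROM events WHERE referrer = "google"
2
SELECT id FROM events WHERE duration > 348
[1]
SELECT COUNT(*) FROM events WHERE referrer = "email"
1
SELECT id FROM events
[1, 2, 3, 4, 5, 6, 7]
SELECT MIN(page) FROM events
34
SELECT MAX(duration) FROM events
349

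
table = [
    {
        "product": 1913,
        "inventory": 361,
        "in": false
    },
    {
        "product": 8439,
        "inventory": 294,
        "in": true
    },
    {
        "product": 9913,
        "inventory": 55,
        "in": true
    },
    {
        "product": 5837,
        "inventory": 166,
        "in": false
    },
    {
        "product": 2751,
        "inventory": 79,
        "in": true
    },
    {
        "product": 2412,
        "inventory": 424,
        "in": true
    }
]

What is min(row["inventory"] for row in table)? 55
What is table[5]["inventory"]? 424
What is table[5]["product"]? 2412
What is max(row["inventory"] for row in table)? 424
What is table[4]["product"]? 2751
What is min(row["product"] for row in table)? 1913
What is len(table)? 6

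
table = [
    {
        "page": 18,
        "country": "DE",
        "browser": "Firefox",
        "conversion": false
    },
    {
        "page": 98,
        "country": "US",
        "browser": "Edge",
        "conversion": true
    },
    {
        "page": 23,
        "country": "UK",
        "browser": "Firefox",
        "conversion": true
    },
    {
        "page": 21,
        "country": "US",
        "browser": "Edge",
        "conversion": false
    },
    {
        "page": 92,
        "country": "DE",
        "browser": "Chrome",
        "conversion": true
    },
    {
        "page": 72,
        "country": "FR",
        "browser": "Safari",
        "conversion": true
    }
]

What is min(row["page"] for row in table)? 18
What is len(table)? 6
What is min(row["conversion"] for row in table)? False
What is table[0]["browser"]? "Firefox"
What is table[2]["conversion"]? True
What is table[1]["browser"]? "Edge"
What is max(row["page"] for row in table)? 98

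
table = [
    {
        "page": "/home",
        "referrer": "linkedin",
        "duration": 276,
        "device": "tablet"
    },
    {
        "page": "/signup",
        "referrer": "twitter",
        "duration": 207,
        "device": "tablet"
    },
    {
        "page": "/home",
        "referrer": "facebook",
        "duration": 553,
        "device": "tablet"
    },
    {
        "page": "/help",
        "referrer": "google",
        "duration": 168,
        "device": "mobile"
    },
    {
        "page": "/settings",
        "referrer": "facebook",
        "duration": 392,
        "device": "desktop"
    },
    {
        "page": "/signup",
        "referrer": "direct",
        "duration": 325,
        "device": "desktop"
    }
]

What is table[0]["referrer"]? "linkedin"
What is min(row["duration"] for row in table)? 168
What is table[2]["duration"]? 553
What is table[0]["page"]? "/home"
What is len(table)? 6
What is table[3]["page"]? "/help"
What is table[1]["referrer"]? "twitter"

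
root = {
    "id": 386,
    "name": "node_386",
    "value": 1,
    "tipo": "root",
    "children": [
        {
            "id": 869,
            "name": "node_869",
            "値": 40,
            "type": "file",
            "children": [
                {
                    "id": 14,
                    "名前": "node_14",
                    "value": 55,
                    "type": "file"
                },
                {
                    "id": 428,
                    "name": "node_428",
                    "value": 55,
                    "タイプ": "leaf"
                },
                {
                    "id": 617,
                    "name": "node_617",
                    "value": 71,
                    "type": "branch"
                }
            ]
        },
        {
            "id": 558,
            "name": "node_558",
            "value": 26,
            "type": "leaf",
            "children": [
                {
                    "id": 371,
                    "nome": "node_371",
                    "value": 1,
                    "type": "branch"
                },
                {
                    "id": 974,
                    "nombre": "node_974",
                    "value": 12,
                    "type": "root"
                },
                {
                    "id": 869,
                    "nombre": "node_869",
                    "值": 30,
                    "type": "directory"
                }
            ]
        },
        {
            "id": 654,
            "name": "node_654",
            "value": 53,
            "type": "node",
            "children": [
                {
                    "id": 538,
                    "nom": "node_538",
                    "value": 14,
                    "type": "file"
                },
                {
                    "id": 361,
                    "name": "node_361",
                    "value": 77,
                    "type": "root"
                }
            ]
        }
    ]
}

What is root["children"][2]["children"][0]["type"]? "file"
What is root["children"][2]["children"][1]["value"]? 77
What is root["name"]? "node_386"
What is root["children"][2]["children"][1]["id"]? 361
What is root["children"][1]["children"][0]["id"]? 371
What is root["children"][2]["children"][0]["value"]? 14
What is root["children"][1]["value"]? 26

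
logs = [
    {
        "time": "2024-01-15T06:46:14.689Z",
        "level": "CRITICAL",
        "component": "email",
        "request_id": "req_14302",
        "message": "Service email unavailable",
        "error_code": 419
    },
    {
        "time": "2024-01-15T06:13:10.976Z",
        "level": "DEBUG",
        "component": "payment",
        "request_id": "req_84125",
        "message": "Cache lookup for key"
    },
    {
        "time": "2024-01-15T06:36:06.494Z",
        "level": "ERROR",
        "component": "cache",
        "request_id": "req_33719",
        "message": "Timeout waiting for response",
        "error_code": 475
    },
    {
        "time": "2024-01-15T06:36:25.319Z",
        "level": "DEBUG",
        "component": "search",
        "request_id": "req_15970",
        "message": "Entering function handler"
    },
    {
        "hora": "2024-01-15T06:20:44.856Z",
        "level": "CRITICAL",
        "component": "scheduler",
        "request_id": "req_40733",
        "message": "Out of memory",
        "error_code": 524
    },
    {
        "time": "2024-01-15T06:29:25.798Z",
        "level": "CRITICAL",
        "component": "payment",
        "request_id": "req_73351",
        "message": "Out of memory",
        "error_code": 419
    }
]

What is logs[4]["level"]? "CRITICAL"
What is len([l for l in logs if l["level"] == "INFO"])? 0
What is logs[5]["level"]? "CRITICAL"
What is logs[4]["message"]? "Out of memory"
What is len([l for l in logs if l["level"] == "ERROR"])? 1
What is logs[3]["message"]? "Entering function handler"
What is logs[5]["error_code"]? 419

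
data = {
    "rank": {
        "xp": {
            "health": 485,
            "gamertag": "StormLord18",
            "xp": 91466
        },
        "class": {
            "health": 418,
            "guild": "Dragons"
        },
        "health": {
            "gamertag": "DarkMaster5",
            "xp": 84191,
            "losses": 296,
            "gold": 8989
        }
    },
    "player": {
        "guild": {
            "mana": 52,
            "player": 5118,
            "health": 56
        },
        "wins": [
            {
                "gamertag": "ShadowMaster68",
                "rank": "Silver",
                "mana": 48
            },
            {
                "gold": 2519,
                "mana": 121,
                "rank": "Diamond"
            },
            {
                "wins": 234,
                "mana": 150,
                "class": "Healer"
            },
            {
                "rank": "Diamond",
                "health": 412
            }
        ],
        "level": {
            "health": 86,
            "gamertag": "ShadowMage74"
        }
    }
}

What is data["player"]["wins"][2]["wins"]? 234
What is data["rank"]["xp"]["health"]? 485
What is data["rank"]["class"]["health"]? 418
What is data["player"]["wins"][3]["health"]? 412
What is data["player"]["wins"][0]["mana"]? 48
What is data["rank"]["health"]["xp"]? 84191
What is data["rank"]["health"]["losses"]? 296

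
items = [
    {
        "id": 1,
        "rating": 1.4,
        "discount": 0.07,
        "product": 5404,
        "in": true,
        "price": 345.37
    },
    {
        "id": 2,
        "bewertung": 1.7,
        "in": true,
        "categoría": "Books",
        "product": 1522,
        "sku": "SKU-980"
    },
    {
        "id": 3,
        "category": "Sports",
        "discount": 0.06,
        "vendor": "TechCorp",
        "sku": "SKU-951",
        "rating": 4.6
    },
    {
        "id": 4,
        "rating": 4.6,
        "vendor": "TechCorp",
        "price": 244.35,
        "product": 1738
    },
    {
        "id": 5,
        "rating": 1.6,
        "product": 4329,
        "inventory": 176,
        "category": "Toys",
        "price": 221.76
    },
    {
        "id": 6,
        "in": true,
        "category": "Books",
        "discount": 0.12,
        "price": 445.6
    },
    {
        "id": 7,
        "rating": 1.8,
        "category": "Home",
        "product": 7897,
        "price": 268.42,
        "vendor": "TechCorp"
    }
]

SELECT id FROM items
[1, 2, 3, 4, 5, 6, 7]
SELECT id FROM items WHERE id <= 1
[1]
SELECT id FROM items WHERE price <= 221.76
[5]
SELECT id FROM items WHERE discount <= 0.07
[1, 3]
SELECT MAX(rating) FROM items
4.6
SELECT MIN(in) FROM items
True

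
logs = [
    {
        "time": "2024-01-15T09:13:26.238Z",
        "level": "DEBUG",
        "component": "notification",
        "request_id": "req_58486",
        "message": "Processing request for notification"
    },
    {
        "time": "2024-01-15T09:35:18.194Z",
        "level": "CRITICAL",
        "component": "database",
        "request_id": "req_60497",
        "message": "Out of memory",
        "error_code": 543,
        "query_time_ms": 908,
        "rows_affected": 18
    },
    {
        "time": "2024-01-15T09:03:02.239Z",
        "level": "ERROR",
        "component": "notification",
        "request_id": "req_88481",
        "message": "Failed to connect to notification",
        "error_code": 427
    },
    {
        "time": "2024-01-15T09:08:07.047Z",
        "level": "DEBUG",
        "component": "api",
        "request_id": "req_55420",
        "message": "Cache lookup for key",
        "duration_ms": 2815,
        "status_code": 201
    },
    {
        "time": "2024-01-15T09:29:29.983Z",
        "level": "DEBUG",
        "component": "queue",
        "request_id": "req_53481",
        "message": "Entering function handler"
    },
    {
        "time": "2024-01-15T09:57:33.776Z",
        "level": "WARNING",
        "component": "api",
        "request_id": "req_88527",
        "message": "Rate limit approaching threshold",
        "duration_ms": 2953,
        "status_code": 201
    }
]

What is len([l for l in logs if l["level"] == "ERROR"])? 1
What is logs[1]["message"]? "Out of memory"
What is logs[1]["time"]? "2024-01-15T09:35:18.194Z"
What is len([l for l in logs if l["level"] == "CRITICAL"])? 1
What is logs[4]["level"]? "DEBUG"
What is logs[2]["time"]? "2024-01-15T09:03:02.239Z"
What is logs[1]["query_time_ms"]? 908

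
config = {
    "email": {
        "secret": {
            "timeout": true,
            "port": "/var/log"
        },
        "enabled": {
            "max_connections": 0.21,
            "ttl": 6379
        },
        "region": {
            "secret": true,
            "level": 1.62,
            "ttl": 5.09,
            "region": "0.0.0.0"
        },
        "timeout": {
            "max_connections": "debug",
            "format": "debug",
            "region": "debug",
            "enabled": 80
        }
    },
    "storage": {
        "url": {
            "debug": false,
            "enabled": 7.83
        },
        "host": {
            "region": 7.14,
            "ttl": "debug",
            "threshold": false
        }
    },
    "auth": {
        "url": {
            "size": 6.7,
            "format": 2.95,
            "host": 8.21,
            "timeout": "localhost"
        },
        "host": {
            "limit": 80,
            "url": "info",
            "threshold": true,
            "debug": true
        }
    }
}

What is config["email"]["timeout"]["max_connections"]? "debug"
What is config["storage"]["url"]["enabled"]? 7.83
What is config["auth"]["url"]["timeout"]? "localhost"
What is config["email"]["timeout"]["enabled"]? 80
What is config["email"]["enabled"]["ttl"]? 6379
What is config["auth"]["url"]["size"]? 6.7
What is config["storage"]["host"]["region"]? 7.14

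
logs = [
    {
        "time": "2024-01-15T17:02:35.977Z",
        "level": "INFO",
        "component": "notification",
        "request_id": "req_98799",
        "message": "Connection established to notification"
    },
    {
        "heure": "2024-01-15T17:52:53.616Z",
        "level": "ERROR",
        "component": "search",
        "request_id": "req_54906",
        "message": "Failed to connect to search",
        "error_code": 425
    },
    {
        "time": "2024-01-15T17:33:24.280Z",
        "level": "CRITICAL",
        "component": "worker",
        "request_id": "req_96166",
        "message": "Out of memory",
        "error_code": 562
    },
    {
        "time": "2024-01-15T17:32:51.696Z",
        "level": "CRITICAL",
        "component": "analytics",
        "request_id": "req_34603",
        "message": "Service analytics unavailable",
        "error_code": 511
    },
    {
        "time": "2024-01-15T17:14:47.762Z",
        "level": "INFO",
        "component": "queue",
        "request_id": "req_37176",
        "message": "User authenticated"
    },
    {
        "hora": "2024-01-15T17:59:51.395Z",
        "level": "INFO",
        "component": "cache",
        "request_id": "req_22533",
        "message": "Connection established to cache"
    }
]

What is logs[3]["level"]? "CRITICAL"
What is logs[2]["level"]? "CRITICAL"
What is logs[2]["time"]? "2024-01-15T17:33:24.280Z"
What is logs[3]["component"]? "analytics"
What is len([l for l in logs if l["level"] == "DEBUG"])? 0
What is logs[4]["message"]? "User authenticated"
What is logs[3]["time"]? "2024-01-15T17:32:51.696Z"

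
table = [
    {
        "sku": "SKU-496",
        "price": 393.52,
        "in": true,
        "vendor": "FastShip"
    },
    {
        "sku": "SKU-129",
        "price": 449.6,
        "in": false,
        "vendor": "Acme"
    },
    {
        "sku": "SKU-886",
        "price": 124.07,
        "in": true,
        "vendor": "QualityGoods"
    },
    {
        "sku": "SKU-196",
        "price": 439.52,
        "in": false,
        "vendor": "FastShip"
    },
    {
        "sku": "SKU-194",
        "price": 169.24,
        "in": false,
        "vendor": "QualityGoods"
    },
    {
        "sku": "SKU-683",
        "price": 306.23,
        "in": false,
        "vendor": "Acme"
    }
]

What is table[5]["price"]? 306.23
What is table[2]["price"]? 124.07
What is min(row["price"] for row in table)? 124.07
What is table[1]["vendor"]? "Acme"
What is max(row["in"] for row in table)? True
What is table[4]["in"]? False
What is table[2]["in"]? True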